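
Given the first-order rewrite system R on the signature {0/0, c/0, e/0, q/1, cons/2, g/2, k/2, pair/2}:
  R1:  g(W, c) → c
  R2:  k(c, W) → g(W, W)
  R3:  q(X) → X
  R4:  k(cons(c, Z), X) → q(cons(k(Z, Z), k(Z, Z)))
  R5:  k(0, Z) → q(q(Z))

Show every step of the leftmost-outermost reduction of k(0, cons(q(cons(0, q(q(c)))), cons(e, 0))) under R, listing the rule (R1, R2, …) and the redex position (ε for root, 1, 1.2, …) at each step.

cons(cons(0, c), cons(e, 0))

1. k(0, cons(q(cons(0, q(q(c)))), cons(e, 0)))  →  q(q(cons(q(cons(0, q(q(c)))), cons(e, 0))))   [R5 at ε]
2. q(q(cons(q(cons(0, q(q(c)))), cons(e, 0))))  →  q(cons(q(cons(0, q(q(c)))), cons(e, 0)))   [R3 at ε]
3. q(cons(q(cons(0, q(q(c)))), cons(e, 0)))  →  cons(q(cons(0, q(q(c)))), cons(e, 0))   [R3 at ε]
4. cons(q(cons(0, q(q(c)))), cons(e, 0))  →  cons(cons(0, q(q(c))), cons(e, 0))   [R3 at 1]
5. cons(cons(0, q(q(c))), cons(e, 0))  →  cons(cons(0, q(c)), cons(e, 0))   [R3 at 1.2]
6. cons(cons(0, q(c)), cons(e, 0))  →  cons(cons(0, c), cons(e, 0))   [R3 at 1.2]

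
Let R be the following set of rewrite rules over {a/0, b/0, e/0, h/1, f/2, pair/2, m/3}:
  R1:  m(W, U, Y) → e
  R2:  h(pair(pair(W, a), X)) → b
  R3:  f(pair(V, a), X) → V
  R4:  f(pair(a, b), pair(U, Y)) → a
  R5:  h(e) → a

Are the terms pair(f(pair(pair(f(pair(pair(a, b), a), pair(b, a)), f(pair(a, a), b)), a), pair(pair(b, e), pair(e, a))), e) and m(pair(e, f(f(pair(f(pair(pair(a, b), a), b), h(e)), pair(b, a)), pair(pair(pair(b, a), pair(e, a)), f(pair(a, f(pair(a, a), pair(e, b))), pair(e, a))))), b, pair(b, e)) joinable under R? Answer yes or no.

no — NF(t₁) = pair(pair(pair(a, b), a), e), NF(t₂) = e

Reduce t₁ = pair(f(pair(pair(f(pair(pair(a, b), a), pair(b, a)), f(pair(a, a), b)), a), pair(pair(b, e), pair(e, a))), e):
1. pair(f(pair(pair(f(pair(pair(a, b), a), pair(b, a)), f(pair(a, a), b)), a), pair(pair(b, e), pair(e, a))), e)  →  pair(pair(f(pair(pair(a, b), a), pair(b, a)), f(pair(a, a), b)), e)   [R3 at 1]
2. pair(pair(f(pair(pair(a, b), a), pair(b, a)), f(pair(a, a), b)), e)  →  pair(pair(pair(a, b), f(pair(a, a), b)), e)   [R3 at 1.1]
3. pair(pair(pair(a, b), f(pair(a, a), b)), e)  →  pair(pair(pair(a, b), a), e)   [R3 at 1.2]

Reduce t₂ = m(pair(e, f(f(pair(f(pair(pair(a, b), a), b), h(e)), pair(b, a)), pair(pair(pair(b, a), pair(e, a)), f(pair(a, f(pair(a, a), pair(e, b))), pair(e, a))))), b, pair(b, e)):
1. m(pair(e, f(f(pair(f(pair(pair(a, b), a), b), h(e)), pair(b, a)), pair(pair(pair(b, a), pair(e, a)), f(pair(a, f(pair(a, a), pair(e, b))), pair(e, a))))), b, pair(b, e))  →  e   [R1 at ε]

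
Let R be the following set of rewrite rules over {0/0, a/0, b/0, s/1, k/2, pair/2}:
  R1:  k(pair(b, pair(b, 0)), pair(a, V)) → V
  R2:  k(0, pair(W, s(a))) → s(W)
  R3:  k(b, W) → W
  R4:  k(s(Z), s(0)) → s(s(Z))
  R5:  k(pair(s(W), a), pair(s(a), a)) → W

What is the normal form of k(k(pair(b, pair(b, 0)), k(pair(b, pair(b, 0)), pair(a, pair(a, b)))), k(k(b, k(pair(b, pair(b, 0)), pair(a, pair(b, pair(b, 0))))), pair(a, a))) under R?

1. k(k(pair(b, pair(b, 0)), k(pair(b, pair(b, 0)), pair(a, pair(a, b)))), k(k(b, k(pair(b, pair(b, 0)), pair(a, pair(b, pair(b, 0))))), pair(a, a)))  →  k(k(pair(b, pair(b, 0)), pair(a, b)), k(k(b, k(pair(b, pair(b, 0)), pair(a, pair(b, pair(b, 0))))), pair(a, a)))   [R1 at 1.2]
2. k(k(pair(b, pair(b, 0)), pair(a, b)), k(k(b, k(pair(b, pair(b, 0)), pair(a, pair(b, pair(b, 0))))), pair(a, a)))  →  k(b, k(k(b, k(pair(b, pair(b, 0)), pair(a, pair(b, pair(b, 0))))), pair(a, a)))   [R1 at 1]
3. k(b, k(k(b, k(pair(b, pair(b, 0)), pair(a, pair(b, pair(b, 0))))), pair(a, a)))  →  k(k(b, k(pair(b, pair(b, 0)), pair(a, pair(b, pair(b, 0))))), pair(a, a))   [R3 at ε]
4. k(k(b, k(pair(b, pair(b, 0)), pair(a, pair(b, pair(b, 0))))), pair(a, a))  →  k(k(pair(b, pair(b, 0)), pair(a, pair(b, pair(b, 0)))), pair(a, a))   [R3 at 1]
5. k(k(pair(b, pair(b, 0)), pair(a, pair(b, pair(b, 0)))), pair(a, a))  →  k(pair(b, pair(b, 0)), pair(a, a))   [R1 at 1]
6. k(pair(b, pair(b, 0)), pair(a, a))  →  a   [R1 at ε]

a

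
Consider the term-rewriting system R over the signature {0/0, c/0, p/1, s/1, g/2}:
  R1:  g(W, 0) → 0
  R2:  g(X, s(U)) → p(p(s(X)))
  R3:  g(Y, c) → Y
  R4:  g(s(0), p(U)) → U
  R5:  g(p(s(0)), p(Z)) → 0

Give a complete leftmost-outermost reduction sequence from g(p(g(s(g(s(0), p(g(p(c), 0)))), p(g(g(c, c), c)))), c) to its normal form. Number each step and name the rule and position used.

1. g(p(g(s(g(s(0), p(g(p(c), 0)))), p(g(g(c, c), c)))), c)  →  p(g(s(g(s(0), p(g(p(c), 0)))), p(g(g(c, c), c))))   [R3 at ε]
2. p(g(s(g(s(0), p(g(p(c), 0)))), p(g(g(c, c), c))))  →  p(g(s(g(p(c), 0)), p(g(g(c, c), c))))   [R4 at 1.1.1]
3. p(g(s(g(p(c), 0)), p(g(g(c, c), c))))  →  p(g(s(0), p(g(g(c, c), c))))   [R1 at 1.1.1]
4. p(g(s(0), p(g(g(c, c), c))))  →  p(g(g(c, c), c))   [R4 at 1]
5. p(g(g(c, c), c))  →  p(g(c, c))   [R3 at 1]
6. p(g(c, c))  →  p(c)   [R3 at 1]

p(c)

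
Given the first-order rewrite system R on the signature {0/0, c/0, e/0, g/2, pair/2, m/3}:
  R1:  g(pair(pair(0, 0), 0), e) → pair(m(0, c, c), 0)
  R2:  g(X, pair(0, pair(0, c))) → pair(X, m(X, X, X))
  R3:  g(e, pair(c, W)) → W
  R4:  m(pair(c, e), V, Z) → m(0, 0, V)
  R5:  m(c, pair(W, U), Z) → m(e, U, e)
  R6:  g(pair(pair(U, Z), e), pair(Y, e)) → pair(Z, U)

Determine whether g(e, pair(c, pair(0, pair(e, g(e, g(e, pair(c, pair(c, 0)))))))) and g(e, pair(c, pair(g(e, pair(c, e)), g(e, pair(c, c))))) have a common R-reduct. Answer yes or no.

no — NF(t₁) = pair(0, pair(e, 0)), NF(t₂) = pair(e, c)

Reduce t₁ = g(e, pair(c, pair(0, pair(e, g(e, g(e, pair(c, pair(c, 0)))))))):
1. g(e, pair(c, pair(0, pair(e, g(e, g(e, pair(c, pair(c, 0))))))))  →  pair(0, pair(e, g(e, g(e, pair(c, pair(c, 0))))))   [R3 at ε]
2. pair(0, pair(e, g(e, g(e, pair(c, pair(c, 0))))))  →  pair(0, pair(e, g(e, pair(c, 0))))   [R3 at 2.2.2]
3. pair(0, pair(e, g(e, pair(c, 0))))  →  pair(0, pair(e, 0))   [R3 at 2.2]

Reduce t₂ = g(e, pair(c, pair(g(e, pair(c, e)), g(e, pair(c, c))))):
1. g(e, pair(c, pair(g(e, pair(c, e)), g(e, pair(c, c)))))  →  pair(g(e, pair(c, e)), g(e, pair(c, c)))   [R3 at ε]
2. pair(g(e, pair(c, e)), g(e, pair(c, c)))  →  pair(e, g(e, pair(c, c)))   [R3 at 1]
3. pair(e, g(e, pair(c, c)))  →  pair(e, c)   [R3 at 2]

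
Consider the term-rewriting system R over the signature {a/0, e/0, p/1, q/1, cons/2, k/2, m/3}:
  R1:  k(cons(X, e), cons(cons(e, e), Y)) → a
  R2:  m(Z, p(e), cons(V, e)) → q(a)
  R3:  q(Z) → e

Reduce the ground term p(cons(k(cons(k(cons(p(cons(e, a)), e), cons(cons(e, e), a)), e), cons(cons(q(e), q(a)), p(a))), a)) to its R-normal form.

p(cons(a, a))

1. p(cons(k(cons(k(cons(p(cons(e, a)), e), cons(cons(e, e), a)), e), cons(cons(q(e), q(a)), p(a))), a))  →  p(cons(k(cons(a, e), cons(cons(q(e), q(a)), p(a))), a))   [R1 at 1.1.1.1]
2. p(cons(k(cons(a, e), cons(cons(q(e), q(a)), p(a))), a))  →  p(cons(k(cons(a, e), cons(cons(e, q(a)), p(a))), a))   [R3 at 1.1.2.1.1]
3. p(cons(k(cons(a, e), cons(cons(e, q(a)), p(a))), a))  →  p(cons(k(cons(a, e), cons(cons(e, e), p(a))), a))   [R3 at 1.1.2.1.2]
4. p(cons(k(cons(a, e), cons(cons(e, e), p(a))), a))  →  p(cons(a, a))   [R1 at 1.1]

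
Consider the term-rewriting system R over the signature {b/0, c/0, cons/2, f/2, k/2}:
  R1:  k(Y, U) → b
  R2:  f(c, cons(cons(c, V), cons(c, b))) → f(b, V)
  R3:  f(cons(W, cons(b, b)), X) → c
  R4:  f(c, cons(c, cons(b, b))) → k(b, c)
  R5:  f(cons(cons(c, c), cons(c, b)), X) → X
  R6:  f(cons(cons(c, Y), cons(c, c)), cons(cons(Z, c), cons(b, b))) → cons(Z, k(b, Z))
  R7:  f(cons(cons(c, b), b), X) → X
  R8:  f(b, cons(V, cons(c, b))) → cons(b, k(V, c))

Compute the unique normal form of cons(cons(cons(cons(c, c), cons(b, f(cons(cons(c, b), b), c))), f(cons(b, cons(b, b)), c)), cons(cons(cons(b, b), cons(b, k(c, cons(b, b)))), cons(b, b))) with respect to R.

1. cons(cons(cons(cons(c, c), cons(b, f(cons(cons(c, b), b), c))), f(cons(b, cons(b, b)), c)), cons(cons(cons(b, b), cons(b, k(c, cons(b, b)))), cons(b, b)))  →  cons(cons(cons(cons(c, c), cons(b, c)), f(cons(b, cons(b, b)), c)), cons(cons(cons(b, b), cons(b, k(c, cons(b, b)))), cons(b, b)))   [R7 at 1.1.2.2]
2. cons(cons(cons(cons(c, c), cons(b, c)), f(cons(b, cons(b, b)), c)), cons(cons(cons(b, b), cons(b, k(c, cons(b, b)))), cons(b, b)))  →  cons(cons(cons(cons(c, c), cons(b, c)), c), cons(cons(cons(b, b), cons(b, k(c, cons(b, b)))), cons(b, b)))   [R3 at 1.2]
3. cons(cons(cons(cons(c, c), cons(b, c)), c), cons(cons(cons(b, b), cons(b, k(c, cons(b, b)))), cons(b, b)))  →  cons(cons(cons(cons(c, c), cons(b, c)), c), cons(cons(cons(b, b), cons(b, b)), cons(b, b)))   [R1 at 2.1.2.2]

cons(cons(cons(cons(c, c), cons(b, c)), c), cons(cons(cons(b, b), cons(b, b)), cons(b, b)))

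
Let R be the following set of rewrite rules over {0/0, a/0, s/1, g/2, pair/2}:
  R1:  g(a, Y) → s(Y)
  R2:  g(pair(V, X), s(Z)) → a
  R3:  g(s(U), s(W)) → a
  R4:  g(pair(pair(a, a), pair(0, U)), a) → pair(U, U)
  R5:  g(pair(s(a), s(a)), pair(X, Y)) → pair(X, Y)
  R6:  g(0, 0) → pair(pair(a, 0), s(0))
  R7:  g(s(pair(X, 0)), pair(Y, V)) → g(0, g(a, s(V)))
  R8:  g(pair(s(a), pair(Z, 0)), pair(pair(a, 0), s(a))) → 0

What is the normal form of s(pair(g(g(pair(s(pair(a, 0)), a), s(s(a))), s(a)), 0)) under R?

s(pair(s(s(a)), 0))

1. s(pair(g(g(pair(s(pair(a, 0)), a), s(s(a))), s(a)), 0))  →  s(pair(g(a, s(a)), 0))   [R2 at 1.1.1]
2. s(pair(g(a, s(a)), 0))  →  s(pair(s(s(a)), 0))   [R1 at 1.1]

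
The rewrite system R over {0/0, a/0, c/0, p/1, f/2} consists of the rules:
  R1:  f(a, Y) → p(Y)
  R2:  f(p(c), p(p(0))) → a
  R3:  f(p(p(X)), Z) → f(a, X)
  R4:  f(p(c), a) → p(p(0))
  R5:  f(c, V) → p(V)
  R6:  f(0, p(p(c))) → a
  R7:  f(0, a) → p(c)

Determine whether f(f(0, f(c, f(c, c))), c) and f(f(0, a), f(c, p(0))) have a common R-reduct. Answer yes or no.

no — NF(t₁) = p(c), NF(t₂) = a

Reduce t₁ = f(f(0, f(c, f(c, c))), c):
1. f(f(0, f(c, f(c, c))), c)  →  f(f(0, p(f(c, c))), c)   [R5 at 1.2]
2. f(f(0, p(f(c, c))), c)  →  f(f(0, p(p(c))), c)   [R5 at 1.2.1]
3. f(f(0, p(p(c))), c)  →  f(a, c)   [R6 at 1]
4. f(a, c)  →  p(c)   [R1 at ε]

Reduce t₂ = f(f(0, a), f(c, p(0))):
1. f(f(0, a), f(c, p(0)))  →  f(p(c), f(c, p(0)))   [R7 at 1]
2. f(p(c), f(c, p(0)))  →  f(p(c), p(p(0)))   [R5 at 2]
3. f(p(c), p(p(0)))  →  a   [R2 at ε]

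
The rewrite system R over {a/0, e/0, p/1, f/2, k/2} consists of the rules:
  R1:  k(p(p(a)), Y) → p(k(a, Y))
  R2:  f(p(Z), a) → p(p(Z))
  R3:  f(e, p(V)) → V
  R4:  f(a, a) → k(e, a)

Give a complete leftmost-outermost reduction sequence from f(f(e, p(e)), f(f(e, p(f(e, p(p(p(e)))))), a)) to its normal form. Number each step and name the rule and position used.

1. f(f(e, p(e)), f(f(e, p(f(e, p(p(p(e)))))), a))  →  f(e, f(f(e, p(f(e, p(p(p(e)))))), a))   [R3 at 1]
2. f(e, f(f(e, p(f(e, p(p(p(e)))))), a))  →  f(e, f(f(e, p(p(p(e)))), a))   [R3 at 2.1]
3. f(e, f(f(e, p(p(p(e)))), a))  →  f(e, f(p(p(e)), a))   [R3 at 2.1]
4. f(e, f(p(p(e)), a))  →  f(e, p(p(p(e))))   [R2 at 2]
5. f(e, p(p(p(e))))  →  p(p(e))   [R3 at ε]

p(p(e))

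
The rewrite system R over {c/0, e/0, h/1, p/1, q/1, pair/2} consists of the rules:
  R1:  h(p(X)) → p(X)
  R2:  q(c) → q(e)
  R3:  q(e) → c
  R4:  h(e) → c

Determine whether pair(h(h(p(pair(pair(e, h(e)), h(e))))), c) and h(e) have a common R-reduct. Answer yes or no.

Reduce t₁ = pair(h(h(p(pair(pair(e, h(e)), h(e))))), c):
1. pair(h(h(p(pair(pair(e, h(e)), h(e))))), c)  →  pair(h(p(pair(pair(e, h(e)), h(e)))), c)   [R1 at 1.1]
2. pair(h(p(pair(pair(e, h(e)), h(e)))), c)  →  pair(p(pair(pair(e, h(e)), h(e))), c)   [R1 at 1]
3. pair(p(pair(pair(e, h(e)), h(e))), c)  →  pair(p(pair(pair(e, c), h(e))), c)   [R4 at 1.1.1.2]
4. pair(p(pair(pair(e, c), h(e))), c)  →  pair(p(pair(pair(e, c), c)), c)   [R4 at 1.1.2]

Reduce t₂ = h(e):
1. h(e)  →  c   [R4 at ε]

no — NF(t₁) = pair(p(pair(pair(e, c), c)), c), NF(t₂) = c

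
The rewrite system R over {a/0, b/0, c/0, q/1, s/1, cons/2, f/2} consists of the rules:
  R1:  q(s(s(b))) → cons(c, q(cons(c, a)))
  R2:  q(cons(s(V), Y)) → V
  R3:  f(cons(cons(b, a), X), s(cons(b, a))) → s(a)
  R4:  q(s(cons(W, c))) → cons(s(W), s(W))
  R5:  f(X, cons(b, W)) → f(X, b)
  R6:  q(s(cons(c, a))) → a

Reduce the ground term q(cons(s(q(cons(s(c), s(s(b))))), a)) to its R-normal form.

c

1. q(cons(s(q(cons(s(c), s(s(b))))), a))  →  q(cons(s(c), s(s(b))))   [R2 at ε]
2. q(cons(s(c), s(s(b))))  →  c   [R2 at ε]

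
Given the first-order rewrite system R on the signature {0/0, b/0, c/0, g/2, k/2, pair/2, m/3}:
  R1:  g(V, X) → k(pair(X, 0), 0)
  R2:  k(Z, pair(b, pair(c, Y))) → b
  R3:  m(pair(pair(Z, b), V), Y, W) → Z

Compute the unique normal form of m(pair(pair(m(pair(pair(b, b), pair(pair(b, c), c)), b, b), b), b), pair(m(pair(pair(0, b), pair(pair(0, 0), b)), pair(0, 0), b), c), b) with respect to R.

b

1. m(pair(pair(m(pair(pair(b, b), pair(pair(b, c), c)), b, b), b), b), pair(m(pair(pair(0, b), pair(pair(0, 0), b)), pair(0, 0), b), c), b)  →  m(pair(pair(b, b), pair(pair(b, c), c)), b, b)   [R3 at ε]
2. m(pair(pair(b, b), pair(pair(b, c), c)), b, b)  →  b   [R3 at ε]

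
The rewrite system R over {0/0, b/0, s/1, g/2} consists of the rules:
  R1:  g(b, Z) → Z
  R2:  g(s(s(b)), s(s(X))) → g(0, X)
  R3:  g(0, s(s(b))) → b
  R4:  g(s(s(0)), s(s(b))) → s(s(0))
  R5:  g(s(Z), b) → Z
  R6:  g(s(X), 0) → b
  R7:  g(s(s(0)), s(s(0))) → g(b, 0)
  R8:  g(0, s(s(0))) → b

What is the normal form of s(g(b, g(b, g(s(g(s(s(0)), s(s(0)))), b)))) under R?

s(0)

1. s(g(b, g(b, g(s(g(s(s(0)), s(s(0)))), b))))  →  s(g(b, g(s(g(s(s(0)), s(s(0)))), b)))   [R1 at 1]
2. s(g(b, g(s(g(s(s(0)), s(s(0)))), b)))  →  s(g(s(g(s(s(0)), s(s(0)))), b))   [R1 at 1]
3. s(g(s(g(s(s(0)), s(s(0)))), b))  →  s(g(s(s(0)), s(s(0))))   [R5 at 1]
4. s(g(s(s(0)), s(s(0))))  →  s(g(b, 0))   [R7 at 1]
5. s(g(b, 0))  →  s(0)   [R1 at 1]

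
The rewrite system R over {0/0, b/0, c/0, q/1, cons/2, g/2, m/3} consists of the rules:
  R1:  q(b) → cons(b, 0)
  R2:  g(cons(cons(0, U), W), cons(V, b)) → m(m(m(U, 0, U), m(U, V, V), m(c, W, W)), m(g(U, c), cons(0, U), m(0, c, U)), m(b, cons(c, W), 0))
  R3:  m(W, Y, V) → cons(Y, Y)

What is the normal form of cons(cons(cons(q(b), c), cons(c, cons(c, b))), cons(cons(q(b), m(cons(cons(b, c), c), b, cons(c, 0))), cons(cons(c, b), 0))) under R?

1. cons(cons(cons(q(b), c), cons(c, cons(c, b))), cons(cons(q(b), m(cons(cons(b, c), c), b, cons(c, 0))), cons(cons(c, b), 0)))  →  cons(cons(cons(cons(b, 0), c), cons(c, cons(c, b))), cons(cons(q(b), m(cons(cons(b, c), c), b, cons(c, 0))), cons(cons(c, b), 0)))   [R1 at 1.1.1]
2. cons(cons(cons(cons(b, 0), c), cons(c, cons(c, b))), cons(cons(q(b), m(cons(cons(b, c), c), b, cons(c, 0))), cons(cons(c, b), 0)))  →  cons(cons(cons(cons(b, 0), c), cons(c, cons(c, b))), cons(cons(cons(b, 0), m(cons(cons(b, c), c), b, cons(c, 0))), cons(cons(c, b), 0)))   [R1 at 2.1.1]
3. cons(cons(cons(cons(b, 0), c), cons(c, cons(c, b))), cons(cons(cons(b, 0), m(cons(cons(b, c), c), b, cons(c, 0))), cons(cons(c, b), 0)))  →  cons(cons(cons(cons(b, 0), c), cons(c, cons(c, b))), cons(cons(cons(b, 0), cons(b, b)), cons(cons(c, b), 0)))   [R3 at 2.1.2]

cons(cons(cons(cons(b, 0), c), cons(c, cons(c, b))), cons(cons(cons(b, 0), cons(b, b)), cons(cons(c, b), 0)))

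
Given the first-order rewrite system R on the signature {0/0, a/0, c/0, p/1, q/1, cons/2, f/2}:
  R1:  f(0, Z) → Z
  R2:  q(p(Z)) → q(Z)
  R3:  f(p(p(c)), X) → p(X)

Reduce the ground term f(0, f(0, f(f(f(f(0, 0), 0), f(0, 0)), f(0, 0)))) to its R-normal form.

0

1. f(0, f(0, f(f(f(f(0, 0), 0), f(0, 0)), f(0, 0))))  →  f(0, f(f(f(f(0, 0), 0), f(0, 0)), f(0, 0)))   [R1 at ε]
2. f(0, f(f(f(f(0, 0), 0), f(0, 0)), f(0, 0)))  →  f(f(f(f(0, 0), 0), f(0, 0)), f(0, 0))   [R1 at ε]
3. f(f(f(f(0, 0), 0), f(0, 0)), f(0, 0))  →  f(f(f(0, 0), f(0, 0)), f(0, 0))   [R1 at 1.1.1]
4. f(f(f(0, 0), f(0, 0)), f(0, 0))  →  f(f(0, f(0, 0)), f(0, 0))   [R1 at 1.1]
5. f(f(0, f(0, 0)), f(0, 0))  →  f(f(0, 0), f(0, 0))   [R1 at 1]
6. f(f(0, 0), f(0, 0))  →  f(0, f(0, 0))   [R1 at 1]
7. f(0, f(0, 0))  →  f(0, 0)   [R1 at ε]
8. f(0, 0)  →  0   [R1 at ε]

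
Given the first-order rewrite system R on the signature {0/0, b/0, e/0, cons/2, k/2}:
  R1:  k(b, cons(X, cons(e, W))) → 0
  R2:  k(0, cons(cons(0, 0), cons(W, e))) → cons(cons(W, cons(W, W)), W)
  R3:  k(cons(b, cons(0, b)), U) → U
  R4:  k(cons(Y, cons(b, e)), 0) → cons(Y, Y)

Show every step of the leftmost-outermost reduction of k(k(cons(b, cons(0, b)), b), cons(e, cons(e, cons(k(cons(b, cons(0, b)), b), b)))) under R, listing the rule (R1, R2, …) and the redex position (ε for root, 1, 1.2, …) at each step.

1. k(k(cons(b, cons(0, b)), b), cons(e, cons(e, cons(k(cons(b, cons(0, b)), b), b))))  →  k(b, cons(e, cons(e, cons(k(cons(b, cons(0, b)), b), b))))   [R3 at 1]
2. k(b, cons(e, cons(e, cons(k(cons(b, cons(0, b)), b), b))))  →  0   [R1 at ε]

0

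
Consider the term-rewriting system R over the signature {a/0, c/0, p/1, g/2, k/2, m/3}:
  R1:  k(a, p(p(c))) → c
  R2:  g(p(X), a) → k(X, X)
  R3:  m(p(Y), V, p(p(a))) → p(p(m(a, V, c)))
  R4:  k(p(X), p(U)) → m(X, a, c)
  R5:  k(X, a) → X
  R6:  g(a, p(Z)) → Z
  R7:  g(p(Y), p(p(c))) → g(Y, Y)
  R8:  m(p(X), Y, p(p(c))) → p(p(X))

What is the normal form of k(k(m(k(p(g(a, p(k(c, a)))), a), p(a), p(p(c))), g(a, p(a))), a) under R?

1. k(k(m(k(p(g(a, p(k(c, a)))), a), p(a), p(p(c))), g(a, p(a))), a)  →  k(m(k(p(g(a, p(k(c, a)))), a), p(a), p(p(c))), g(a, p(a)))   [R5 at ε]
2. k(m(k(p(g(a, p(k(c, a)))), a), p(a), p(p(c))), g(a, p(a)))  →  k(m(p(g(a, p(k(c, a)))), p(a), p(p(c))), g(a, p(a)))   [R5 at 1.1]
3. k(m(p(g(a, p(k(c, a)))), p(a), p(p(c))), g(a, p(a)))  →  k(p(p(g(a, p(k(c, a))))), g(a, p(a)))   [R8 at 1]
4. k(p(p(g(a, p(k(c, a))))), g(a, p(a)))  →  k(p(p(k(c, a))), g(a, p(a)))   [R6 at 1.1.1]
5. k(p(p(k(c, a))), g(a, p(a)))  →  k(p(p(c)), g(a, p(a)))   [R5 at 1.1.1]
6. k(p(p(c)), g(a, p(a)))  →  k(p(p(c)), a)   [R6 at 2]
7. k(p(p(c)), a)  →  p(p(c))   [R5 at ε]

p(p(c))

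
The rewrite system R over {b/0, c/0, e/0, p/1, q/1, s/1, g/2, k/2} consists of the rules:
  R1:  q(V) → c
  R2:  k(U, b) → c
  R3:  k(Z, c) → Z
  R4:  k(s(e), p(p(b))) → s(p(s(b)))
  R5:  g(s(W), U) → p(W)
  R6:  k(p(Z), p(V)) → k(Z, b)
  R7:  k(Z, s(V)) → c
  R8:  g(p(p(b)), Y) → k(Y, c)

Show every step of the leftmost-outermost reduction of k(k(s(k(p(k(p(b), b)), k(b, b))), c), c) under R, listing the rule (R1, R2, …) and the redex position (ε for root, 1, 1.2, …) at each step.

s(p(c))

1. k(k(s(k(p(k(p(b), b)), k(b, b))), c), c)  →  k(s(k(p(k(p(b), b)), k(b, b))), c)   [R3 at ε]
2. k(s(k(p(k(p(b), b)), k(b, b))), c)  →  s(k(p(k(p(b), b)), k(b, b)))   [R3 at ε]
3. s(k(p(k(p(b), b)), k(b, b)))  →  s(k(p(c), k(b, b)))   [R2 at 1.1.1]
4. s(k(p(c), k(b, b)))  →  s(k(p(c), c))   [R2 at 1.2]
5. s(k(p(c), c))  →  s(p(c))   [R3 at 1]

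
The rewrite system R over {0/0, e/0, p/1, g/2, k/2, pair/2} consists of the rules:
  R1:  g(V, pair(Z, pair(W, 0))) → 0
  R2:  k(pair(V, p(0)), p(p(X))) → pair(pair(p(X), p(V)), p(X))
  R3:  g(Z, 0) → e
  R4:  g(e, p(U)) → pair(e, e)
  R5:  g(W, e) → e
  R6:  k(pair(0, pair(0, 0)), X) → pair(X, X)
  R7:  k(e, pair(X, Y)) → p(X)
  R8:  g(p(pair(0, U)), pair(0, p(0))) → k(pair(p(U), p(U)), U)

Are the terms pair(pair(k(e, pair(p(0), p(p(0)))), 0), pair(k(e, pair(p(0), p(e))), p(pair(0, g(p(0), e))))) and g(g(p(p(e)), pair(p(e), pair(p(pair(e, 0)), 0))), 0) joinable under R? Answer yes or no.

no — NF(t₁) = pair(pair(p(p(0)), 0), pair(p(p(0)), p(pair(0, e)))), NF(t₂) = e

Reduce t₁ = pair(pair(k(e, pair(p(0), p(p(0)))), 0), pair(k(e, pair(p(0), p(e))), p(pair(0, g(p(0), e))))):
1. pair(pair(k(e, pair(p(0), p(p(0)))), 0), pair(k(e, pair(p(0), p(e))), p(pair(0, g(p(0), e)))))  →  pair(pair(p(p(0)), 0), pair(k(e, pair(p(0), p(e))), p(pair(0, g(p(0), e)))))   [R7 at 1.1]
2. pair(pair(p(p(0)), 0), pair(k(e, pair(p(0), p(e))), p(pair(0, g(p(0), e)))))  →  pair(pair(p(p(0)), 0), pair(p(p(0)), p(pair(0, g(p(0), e)))))   [R7 at 2.1]
3. pair(pair(p(p(0)), 0), pair(p(p(0)), p(pair(0, g(p(0), e)))))  →  pair(pair(p(p(0)), 0), pair(p(p(0)), p(pair(0, e))))   [R5 at 2.2.1.2]

Reduce t₂ = g(g(p(p(e)), pair(p(e), pair(p(pair(e, 0)), 0))), 0):
1. g(g(p(p(e)), pair(p(e), pair(p(pair(e, 0)), 0))), 0)  →  e   [R3 at ε]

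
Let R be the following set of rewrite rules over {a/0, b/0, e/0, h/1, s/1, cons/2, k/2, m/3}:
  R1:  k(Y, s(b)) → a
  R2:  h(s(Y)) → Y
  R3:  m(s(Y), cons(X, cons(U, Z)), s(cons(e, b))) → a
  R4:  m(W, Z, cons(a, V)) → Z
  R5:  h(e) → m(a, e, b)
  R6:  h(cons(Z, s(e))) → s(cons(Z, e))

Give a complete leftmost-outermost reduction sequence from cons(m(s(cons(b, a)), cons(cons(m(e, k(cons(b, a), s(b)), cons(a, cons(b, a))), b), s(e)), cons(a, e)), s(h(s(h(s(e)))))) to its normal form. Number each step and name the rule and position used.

1. cons(m(s(cons(b, a)), cons(cons(m(e, k(cons(b, a), s(b)), cons(a, cons(b, a))), b), s(e)), cons(a, e)), s(h(s(h(s(e))))))  →  cons(cons(cons(m(e, k(cons(b, a), s(b)), cons(a, cons(b, a))), b), s(e)), s(h(s(h(s(e))))))   [R4 at 1]
2. cons(cons(cons(m(e, k(cons(b, a), s(b)), cons(a, cons(b, a))), b), s(e)), s(h(s(h(s(e))))))  →  cons(cons(cons(k(cons(b, a), s(b)), b), s(e)), s(h(s(h(s(e))))))   [R4 at 1.1.1]
3. cons(cons(cons(k(cons(b, a), s(b)), b), s(e)), s(h(s(h(s(e))))))  →  cons(cons(cons(a, b), s(e)), s(h(s(h(s(e))))))   [R1 at 1.1.1]
4. cons(cons(cons(a, b), s(e)), s(h(s(h(s(e))))))  →  cons(cons(cons(a, b), s(e)), s(h(s(e))))   [R2 at 2.1]
5. cons(cons(cons(a, b), s(e)), s(h(s(e))))  →  cons(cons(cons(a, b), s(e)), s(e))   [R2 at 2.1]

cons(cons(cons(a, b), s(e)), s(e))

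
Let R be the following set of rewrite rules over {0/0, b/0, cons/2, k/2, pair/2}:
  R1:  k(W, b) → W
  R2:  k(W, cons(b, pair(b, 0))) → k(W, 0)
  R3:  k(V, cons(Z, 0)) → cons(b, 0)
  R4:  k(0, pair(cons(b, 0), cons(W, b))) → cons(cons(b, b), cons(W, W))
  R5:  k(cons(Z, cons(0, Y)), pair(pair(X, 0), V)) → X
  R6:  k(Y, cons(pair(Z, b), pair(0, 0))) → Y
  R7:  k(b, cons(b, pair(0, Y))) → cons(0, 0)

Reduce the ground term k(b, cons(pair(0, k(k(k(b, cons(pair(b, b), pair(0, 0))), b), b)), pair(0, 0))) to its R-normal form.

b

1. k(b, cons(pair(0, k(k(k(b, cons(pair(b, b), pair(0, 0))), b), b)), pair(0, 0)))  →  k(b, cons(pair(0, k(k(b, cons(pair(b, b), pair(0, 0))), b)), pair(0, 0)))   [R1 at 2.1.2]
2. k(b, cons(pair(0, k(k(b, cons(pair(b, b), pair(0, 0))), b)), pair(0, 0)))  →  k(b, cons(pair(0, k(b, cons(pair(b, b), pair(0, 0)))), pair(0, 0)))   [R1 at 2.1.2]
3. k(b, cons(pair(0, k(b, cons(pair(b, b), pair(0, 0)))), pair(0, 0)))  →  k(b, cons(pair(0, b), pair(0, 0)))   [R6 at 2.1.2]
4. k(b, cons(pair(0, b), pair(0, 0)))  →  b   [R6 at ε]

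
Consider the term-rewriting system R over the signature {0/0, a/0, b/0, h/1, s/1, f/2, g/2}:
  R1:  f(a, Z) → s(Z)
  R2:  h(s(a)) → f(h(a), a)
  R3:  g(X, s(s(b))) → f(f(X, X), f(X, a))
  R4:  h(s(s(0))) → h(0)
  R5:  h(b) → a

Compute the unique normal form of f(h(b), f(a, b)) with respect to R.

1. f(h(b), f(a, b))  →  f(a, f(a, b))   [R5 at 1]
2. f(a, f(a, b))  →  s(f(a, b))   [R1 at ε]
3. s(f(a, b))  →  s(s(b))   [R1 at 1]

s(s(b))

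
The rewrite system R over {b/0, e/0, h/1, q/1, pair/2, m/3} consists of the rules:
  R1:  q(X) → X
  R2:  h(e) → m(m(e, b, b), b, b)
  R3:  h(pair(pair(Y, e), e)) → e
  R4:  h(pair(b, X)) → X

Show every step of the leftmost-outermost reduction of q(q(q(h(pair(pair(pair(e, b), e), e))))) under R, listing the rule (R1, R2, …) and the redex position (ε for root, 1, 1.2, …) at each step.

1. q(q(q(h(pair(pair(pair(e, b), e), e)))))  →  q(q(h(pair(pair(pair(e, b), e), e))))   [R1 at ε]
2. q(q(h(pair(pair(pair(e, b), e), e))))  →  q(h(pair(pair(pair(e, b), e), e)))   [R1 at ε]
3. q(h(pair(pair(pair(e, b), e), e)))  →  h(pair(pair(pair(e, b), e), e))   [R1 at ε]
4. h(pair(pair(pair(e, b), e), e))  →  e   [R3 at ε]

e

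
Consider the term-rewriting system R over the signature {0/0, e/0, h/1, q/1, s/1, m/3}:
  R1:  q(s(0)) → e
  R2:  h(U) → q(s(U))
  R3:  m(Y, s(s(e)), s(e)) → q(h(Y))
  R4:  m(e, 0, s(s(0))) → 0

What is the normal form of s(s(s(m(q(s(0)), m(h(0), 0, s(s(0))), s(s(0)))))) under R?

1. s(s(s(m(q(s(0)), m(h(0), 0, s(s(0))), s(s(0))))))  →  s(s(s(m(e, m(h(0), 0, s(s(0))), s(s(0))))))   [R1 at 1.1.1.1]
2. s(s(s(m(e, m(h(0), 0, s(s(0))), s(s(0))))))  →  s(s(s(m(e, m(q(s(0)), 0, s(s(0))), s(s(0))))))   [R2 at 1.1.1.2.1]
3. s(s(s(m(e, m(q(s(0)), 0, s(s(0))), s(s(0))))))  →  s(s(s(m(e, m(e, 0, s(s(0))), s(s(0))))))   [R1 at 1.1.1.2.1]
4. s(s(s(m(e, m(e, 0, s(s(0))), s(s(0))))))  →  s(s(s(m(e, 0, s(s(0))))))   [R4 at 1.1.1.2]
5. s(s(s(m(e, 0, s(s(0))))))  →  s(s(s(0)))   [R4 at 1.1.1]

s(s(s(0)))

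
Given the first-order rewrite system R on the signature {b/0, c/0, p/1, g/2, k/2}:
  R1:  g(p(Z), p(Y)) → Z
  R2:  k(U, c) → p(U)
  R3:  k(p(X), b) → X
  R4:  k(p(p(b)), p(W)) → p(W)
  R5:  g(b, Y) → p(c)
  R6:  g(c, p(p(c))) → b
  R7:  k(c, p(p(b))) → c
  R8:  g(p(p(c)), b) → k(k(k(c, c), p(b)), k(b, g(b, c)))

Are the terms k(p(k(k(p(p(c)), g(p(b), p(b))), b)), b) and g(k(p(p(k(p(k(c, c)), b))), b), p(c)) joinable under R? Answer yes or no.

no — NF(t₁) = c, NF(t₂) = p(c)

Reduce t₁ = k(p(k(k(p(p(c)), g(p(b), p(b))), b)), b):
1. k(p(k(k(p(p(c)), g(p(b), p(b))), b)), b)  →  k(k(p(p(c)), g(p(b), p(b))), b)   [R3 at ε]
2. k(k(p(p(c)), g(p(b), p(b))), b)  →  k(k(p(p(c)), b), b)   [R1 at 1.2]
3. k(k(p(p(c)), b), b)  →  k(p(c), b)   [R3 at 1]
4. k(p(c), b)  →  c   [R3 at ε]

Reduce t₂ = g(k(p(p(k(p(k(c, c)), b))), b), p(c)):
1. g(k(p(p(k(p(k(c, c)), b))), b), p(c))  →  g(p(k(p(k(c, c)), b)), p(c))   [R3 at 1]
2. g(p(k(p(k(c, c)), b)), p(c))  →  k(p(k(c, c)), b)   [R1 at ε]
3. k(p(k(c, c)), b)  →  k(c, c)   [R3 at ε]
4. k(c, c)  →  p(c)   [R2 at ε]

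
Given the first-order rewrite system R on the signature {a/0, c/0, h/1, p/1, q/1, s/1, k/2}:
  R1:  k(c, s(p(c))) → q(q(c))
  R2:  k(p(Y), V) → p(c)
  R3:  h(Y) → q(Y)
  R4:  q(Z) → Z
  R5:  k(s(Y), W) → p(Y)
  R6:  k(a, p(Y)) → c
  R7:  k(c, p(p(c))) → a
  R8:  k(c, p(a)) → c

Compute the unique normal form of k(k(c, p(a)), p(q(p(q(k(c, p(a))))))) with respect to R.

1. k(k(c, p(a)), p(q(p(q(k(c, p(a)))))))  →  k(c, p(q(p(q(k(c, p(a)))))))   [R8 at 1]
2. k(c, p(q(p(q(k(c, p(a)))))))  →  k(c, p(p(q(k(c, p(a))))))   [R4 at 2.1]
3. k(c, p(p(q(k(c, p(a))))))  →  k(c, p(p(k(c, p(a)))))   [R4 at 2.1.1]
4. k(c, p(p(k(c, p(a)))))  →  k(c, p(p(c)))   [R8 at 2.1.1]
5. k(c, p(p(c)))  →  a   [R7 at ε]

a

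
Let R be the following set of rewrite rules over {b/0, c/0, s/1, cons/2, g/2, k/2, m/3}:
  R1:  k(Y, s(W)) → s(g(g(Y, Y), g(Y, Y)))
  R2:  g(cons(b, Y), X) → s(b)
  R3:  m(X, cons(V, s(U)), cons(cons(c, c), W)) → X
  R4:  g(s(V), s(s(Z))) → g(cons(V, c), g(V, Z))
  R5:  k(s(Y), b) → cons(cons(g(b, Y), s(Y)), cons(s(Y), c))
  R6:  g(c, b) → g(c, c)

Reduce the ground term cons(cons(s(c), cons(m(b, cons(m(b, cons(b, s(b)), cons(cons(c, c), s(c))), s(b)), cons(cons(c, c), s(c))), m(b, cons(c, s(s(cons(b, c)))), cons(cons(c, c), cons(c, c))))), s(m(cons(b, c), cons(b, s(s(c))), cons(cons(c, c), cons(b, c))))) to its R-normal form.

cons(cons(s(c), cons(b, b)), s(cons(b, c)))

1. cons(cons(s(c), cons(m(b, cons(m(b, cons(b, s(b)), cons(cons(c, c), s(c))), s(b)), cons(cons(c, c), s(c))), m(b, cons(c, s(s(cons(b, c)))), cons(cons(c, c), cons(c, c))))), s(m(cons(b, c), cons(b, s(s(c))), cons(cons(c, c), cons(b, c)))))  →  cons(cons(s(c), cons(b, m(b, cons(c, s(s(cons(b, c)))), cons(cons(c, c), cons(c, c))))), s(m(cons(b, c), cons(b, s(s(c))), cons(cons(c, c), cons(b, c)))))   [R3 at 1.2.1]
2. cons(cons(s(c), cons(b, m(b, cons(c, s(s(cons(b, c)))), cons(cons(c, c), cons(c, c))))), s(m(cons(b, c), cons(b, s(s(c))), cons(cons(c, c), cons(b, c)))))  →  cons(cons(s(c), cons(b, b)), s(m(cons(b, c), cons(b, s(s(c))), cons(cons(c, c), cons(b, c)))))   [R3 at 1.2.2]
3. cons(cons(s(c), cons(b, b)), s(m(cons(b, c), cons(b, s(s(c))), cons(cons(c, c), cons(b, c)))))  →  cons(cons(s(c), cons(b, b)), s(cons(b, c)))   [R3 at 2.1]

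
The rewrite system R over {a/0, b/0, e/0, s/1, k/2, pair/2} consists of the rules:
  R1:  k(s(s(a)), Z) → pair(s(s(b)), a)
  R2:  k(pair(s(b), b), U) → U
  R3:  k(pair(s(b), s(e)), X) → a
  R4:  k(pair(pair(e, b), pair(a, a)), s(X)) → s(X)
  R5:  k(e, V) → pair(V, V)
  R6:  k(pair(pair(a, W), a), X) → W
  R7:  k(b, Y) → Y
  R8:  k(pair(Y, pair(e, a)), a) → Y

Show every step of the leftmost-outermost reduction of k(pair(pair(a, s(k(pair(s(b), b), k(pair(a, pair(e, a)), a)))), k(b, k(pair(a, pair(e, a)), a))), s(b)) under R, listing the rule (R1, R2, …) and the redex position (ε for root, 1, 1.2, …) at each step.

1. k(pair(pair(a, s(k(pair(s(b), b), k(pair(a, pair(e, a)), a)))), k(b, k(pair(a, pair(e, a)), a))), s(b))  →  k(pair(pair(a, s(k(pair(a, pair(e, a)), a))), k(b, k(pair(a, pair(e, a)), a))), s(b))   [R2 at 1.1.2.1]
2. k(pair(pair(a, s(k(pair(a, pair(e, a)), a))), k(b, k(pair(a, pair(e, a)), a))), s(b))  →  k(pair(pair(a, s(a)), k(b, k(pair(a, pair(e, a)), a))), s(b))   [R8 at 1.1.2.1]
3. k(pair(pair(a, s(a)), k(b, k(pair(a, pair(e, a)), a))), s(b))  →  k(pair(pair(a, s(a)), k(pair(a, pair(e, a)), a)), s(b))   [R7 at 1.2]
4. k(pair(pair(a, s(a)), k(pair(a, pair(e, a)), a)), s(b))  →  k(pair(pair(a, s(a)), a), s(b))   [R8 at 1.2]
5. k(pair(pair(a, s(a)), a), s(b))  →  s(a)   [R6 at ε]

s(a)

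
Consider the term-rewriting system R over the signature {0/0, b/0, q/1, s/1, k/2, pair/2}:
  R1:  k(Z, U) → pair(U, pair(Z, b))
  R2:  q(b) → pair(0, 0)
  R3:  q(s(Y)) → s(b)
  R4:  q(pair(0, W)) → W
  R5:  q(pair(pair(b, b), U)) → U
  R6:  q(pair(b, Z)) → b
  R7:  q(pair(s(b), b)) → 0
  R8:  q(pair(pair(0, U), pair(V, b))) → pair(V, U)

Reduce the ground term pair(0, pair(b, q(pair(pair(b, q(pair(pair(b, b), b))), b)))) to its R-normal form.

1. pair(0, pair(b, q(pair(pair(b, q(pair(pair(b, b), b))), b))))  →  pair(0, pair(b, q(pair(pair(b, b), b))))   [R5 at 2.2.1.1.2]
2. pair(0, pair(b, q(pair(pair(b, b), b))))  →  pair(0, pair(b, b))   [R5 at 2.2]

pair(0, pair(b, b))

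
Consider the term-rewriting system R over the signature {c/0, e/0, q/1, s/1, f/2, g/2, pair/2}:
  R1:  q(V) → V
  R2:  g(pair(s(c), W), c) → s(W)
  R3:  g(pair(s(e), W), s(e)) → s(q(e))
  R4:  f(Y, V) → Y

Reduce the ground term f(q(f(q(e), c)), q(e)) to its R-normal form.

1. f(q(f(q(e), c)), q(e))  →  q(f(q(e), c))   [R4 at ε]
2. q(f(q(e), c))  →  f(q(e), c)   [R1 at ε]
3. f(q(e), c)  →  q(e)   [R4 at ε]
4. q(e)  →  e   [R1 at ε]

e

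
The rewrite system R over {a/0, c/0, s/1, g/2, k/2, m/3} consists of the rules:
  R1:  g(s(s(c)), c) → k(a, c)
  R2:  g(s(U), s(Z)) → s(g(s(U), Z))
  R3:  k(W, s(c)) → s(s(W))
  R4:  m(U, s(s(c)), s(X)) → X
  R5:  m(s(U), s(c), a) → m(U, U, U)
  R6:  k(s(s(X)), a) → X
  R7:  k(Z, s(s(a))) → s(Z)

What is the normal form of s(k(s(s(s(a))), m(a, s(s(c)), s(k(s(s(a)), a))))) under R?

s(s(a))

1. s(k(s(s(s(a))), m(a, s(s(c)), s(k(s(s(a)), a)))))  →  s(k(s(s(s(a))), k(s(s(a)), a)))   [R4 at 1.2]
2. s(k(s(s(s(a))), k(s(s(a)), a)))  →  s(k(s(s(s(a))), a))   [R6 at 1.2]
3. s(k(s(s(s(a))), a))  →  s(s(a))   [R6 at 1]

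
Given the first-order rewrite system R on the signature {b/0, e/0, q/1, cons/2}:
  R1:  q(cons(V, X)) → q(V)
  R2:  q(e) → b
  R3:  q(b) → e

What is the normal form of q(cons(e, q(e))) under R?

b

1. q(cons(e, q(e)))  →  q(e)   [R1 at ε]
2. q(e)  →  b   [R2 at ε]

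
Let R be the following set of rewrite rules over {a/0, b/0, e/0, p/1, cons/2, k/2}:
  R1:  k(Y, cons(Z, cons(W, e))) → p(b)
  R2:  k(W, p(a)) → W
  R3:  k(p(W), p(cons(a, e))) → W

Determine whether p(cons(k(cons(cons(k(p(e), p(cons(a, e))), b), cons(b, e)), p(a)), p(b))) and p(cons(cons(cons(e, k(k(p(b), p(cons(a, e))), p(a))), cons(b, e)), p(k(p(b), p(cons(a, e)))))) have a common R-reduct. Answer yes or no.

yes — NF(t₁) = p(cons(cons(cons(e, b), cons(b, e)), p(b))), NF(t₂) = p(cons(cons(cons(e, b), cons(b, e)), p(b)))

Reduce t₁ = p(cons(k(cons(cons(k(p(e), p(cons(a, e))), b), cons(b, e)), p(a)), p(b))):
1. p(cons(k(cons(cons(k(p(e), p(cons(a, e))), b), cons(b, e)), p(a)), p(b)))  →  p(cons(cons(cons(k(p(e), p(cons(a, e))), b), cons(b, e)), p(b)))   [R2 at 1.1]
2. p(cons(cons(cons(k(p(e), p(cons(a, e))), b), cons(b, e)), p(b)))  →  p(cons(cons(cons(e, b), cons(b, e)), p(b)))   [R3 at 1.1.1.1]

Reduce t₂ = p(cons(cons(cons(e, k(k(p(b), p(cons(a, e))), p(a))), cons(b, e)), p(k(p(b), p(cons(a, e)))))):
1. p(cons(cons(cons(e, k(k(p(b), p(cons(a, e))), p(a))), cons(b, e)), p(k(p(b), p(cons(a, e))))))  →  p(cons(cons(cons(e, k(p(b), p(cons(a, e)))), cons(b, e)), p(k(p(b), p(cons(a, e))))))   [R2 at 1.1.1.2]
2. p(cons(cons(cons(e, k(p(b), p(cons(a, e)))), cons(b, e)), p(k(p(b), p(cons(a, e))))))  →  p(cons(cons(cons(e, b), cons(b, e)), p(k(p(b), p(cons(a, e))))))   [R3 at 1.1.1.2]
3. p(cons(cons(cons(e, b), cons(b, e)), p(k(p(b), p(cons(a, e))))))  →  p(cons(cons(cons(e, b), cons(b, e)), p(b)))   [R3 at 1.2.1]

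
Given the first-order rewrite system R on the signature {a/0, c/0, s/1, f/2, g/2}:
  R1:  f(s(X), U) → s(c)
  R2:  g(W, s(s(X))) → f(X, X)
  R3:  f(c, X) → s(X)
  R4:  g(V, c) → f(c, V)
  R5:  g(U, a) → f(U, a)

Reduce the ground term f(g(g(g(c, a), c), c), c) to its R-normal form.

1. f(g(g(g(c, a), c), c), c)  →  f(f(c, g(g(c, a), c)), c)   [R4 at 1]
2. f(f(c, g(g(c, a), c)), c)  →  f(s(g(g(c, a), c)), c)   [R3 at 1]
3. f(s(g(g(c, a), c)), c)  →  s(c)   [R1 at ε]

s(c)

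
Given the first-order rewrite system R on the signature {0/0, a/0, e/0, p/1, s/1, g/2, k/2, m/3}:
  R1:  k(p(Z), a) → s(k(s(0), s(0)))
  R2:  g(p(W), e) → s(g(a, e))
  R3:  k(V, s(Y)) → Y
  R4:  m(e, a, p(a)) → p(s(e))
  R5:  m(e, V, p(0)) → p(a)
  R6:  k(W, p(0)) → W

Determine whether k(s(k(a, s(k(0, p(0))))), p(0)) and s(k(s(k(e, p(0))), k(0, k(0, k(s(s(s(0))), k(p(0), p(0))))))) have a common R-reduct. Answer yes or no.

yes — NF(t₁) = s(0), NF(t₂) = s(0)

Reduce t₁ = k(s(k(a, s(k(0, p(0))))), p(0)):
1. k(s(k(a, s(k(0, p(0))))), p(0))  →  s(k(a, s(k(0, p(0)))))   [R6 at ε]
2. s(k(a, s(k(0, p(0)))))  →  s(k(0, p(0)))   [R3 at 1]
3. s(k(0, p(0)))  →  s(0)   [R6 at 1]

Reduce t₂ = s(k(s(k(e, p(0))), k(0, k(0, k(s(s(s(0))), k(p(0), p(0))))))):
1. s(k(s(k(e, p(0))), k(0, k(0, k(s(s(s(0))), k(p(0), p(0)))))))  →  s(k(s(e), k(0, k(0, k(s(s(s(0))), k(p(0), p(0)))))))   [R6 at 1.1.1]
2. s(k(s(e), k(0, k(0, k(s(s(s(0))), k(p(0), p(0)))))))  →  s(k(s(e), k(0, k(0, k(s(s(s(0))), p(0))))))   [R6 at 1.2.2.2.2]
3. s(k(s(e), k(0, k(0, k(s(s(s(0))), p(0))))))  →  s(k(s(e), k(0, k(0, s(s(s(0)))))))   [R6 at 1.2.2.2]
4. s(k(s(e), k(0, k(0, s(s(s(0)))))))  →  s(k(s(e), k(0, s(s(0)))))   [R3 at 1.2.2]
5. s(k(s(e), k(0, s(s(0)))))  →  s(k(s(e), s(0)))   [R3 at 1.2]
6. s(k(s(e), s(0)))  →  s(0)   [R3 at 1]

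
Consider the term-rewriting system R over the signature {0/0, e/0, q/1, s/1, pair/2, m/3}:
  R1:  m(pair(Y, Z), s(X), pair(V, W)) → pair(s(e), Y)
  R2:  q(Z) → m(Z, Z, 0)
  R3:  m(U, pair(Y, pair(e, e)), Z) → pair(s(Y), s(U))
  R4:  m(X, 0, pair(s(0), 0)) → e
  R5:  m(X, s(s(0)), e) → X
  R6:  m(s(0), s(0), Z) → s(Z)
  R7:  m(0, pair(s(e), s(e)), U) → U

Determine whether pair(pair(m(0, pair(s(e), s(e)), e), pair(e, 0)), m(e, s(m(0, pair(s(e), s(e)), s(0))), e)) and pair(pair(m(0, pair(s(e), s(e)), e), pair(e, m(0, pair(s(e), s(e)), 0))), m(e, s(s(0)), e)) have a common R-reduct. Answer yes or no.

yes — NF(t₁) = pair(pair(e, pair(e, 0)), e), NF(t₂) = pair(pair(e, pair(e, 0)), e)

Reduce t₁ = pair(pair(m(0, pair(s(e), s(e)), e), pair(e, 0)), m(e, s(m(0, pair(s(e), s(e)), s(0))), e)):
1. pair(pair(m(0, pair(s(e), s(e)), e), pair(e, 0)), m(e, s(m(0, pair(s(e), s(e)), s(0))), e))  →  pair(pair(e, pair(e, 0)), m(e, s(m(0, pair(s(e), s(e)), s(0))), e))   [R7 at 1.1]
2. pair(pair(e, pair(e, 0)), m(e, s(m(0, pair(s(e), s(e)), s(0))), e))  →  pair(pair(e, pair(e, 0)), m(e, s(s(0)), e))   [R7 at 2.2.1]
3. pair(pair(e, pair(e, 0)), m(e, s(s(0)), e))  →  pair(pair(e, pair(e, 0)), e)   [R5 at 2]

Reduce t₂ = pair(pair(m(0, pair(s(e), s(e)), e), pair(e, m(0, pair(s(e), s(e)), 0))), m(e, s(s(0)), e)):
1. pair(pair(m(0, pair(s(e), s(e)), e), pair(e, m(0, pair(s(e), s(e)), 0))), m(e, s(s(0)), e))  →  pair(pair(e, pair(e, m(0, pair(s(e), s(e)), 0))), m(e, s(s(0)), e))   [R7 at 1.1]
2. pair(pair(e, pair(e, m(0, pair(s(e), s(e)), 0))), m(e, s(s(0)), e))  →  pair(pair(e, pair(e, 0)), m(e, s(s(0)), e))   [R7 at 1.2.2]
3. pair(pair(e, pair(e, 0)), m(e, s(s(0)), e))  →  pair(pair(e, pair(e, 0)), e)   [R5 at 2]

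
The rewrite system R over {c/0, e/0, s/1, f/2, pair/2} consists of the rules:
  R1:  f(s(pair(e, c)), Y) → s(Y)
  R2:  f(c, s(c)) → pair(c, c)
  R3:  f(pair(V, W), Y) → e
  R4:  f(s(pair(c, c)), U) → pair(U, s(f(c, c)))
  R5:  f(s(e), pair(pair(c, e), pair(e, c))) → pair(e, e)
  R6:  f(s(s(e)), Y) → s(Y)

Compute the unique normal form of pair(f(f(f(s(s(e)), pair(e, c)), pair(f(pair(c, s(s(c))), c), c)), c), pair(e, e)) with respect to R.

pair(s(c), pair(e, e))

1. pair(f(f(f(s(s(e)), pair(e, c)), pair(f(pair(c, s(s(c))), c), c)), c), pair(e, e))  →  pair(f(f(s(pair(e, c)), pair(f(pair(c, s(s(c))), c), c)), c), pair(e, e))   [R6 at 1.1.1]
2. pair(f(f(s(pair(e, c)), pair(f(pair(c, s(s(c))), c), c)), c), pair(e, e))  →  pair(f(s(pair(f(pair(c, s(s(c))), c), c)), c), pair(e, e))   [R1 at 1.1]
3. pair(f(s(pair(f(pair(c, s(s(c))), c), c)), c), pair(e, e))  →  pair(f(s(pair(e, c)), c), pair(e, e))   [R3 at 1.1.1.1]
4. pair(f(s(pair(e, c)), c), pair(e, e))  →  pair(s(c), pair(e, e))   [R1 at 1]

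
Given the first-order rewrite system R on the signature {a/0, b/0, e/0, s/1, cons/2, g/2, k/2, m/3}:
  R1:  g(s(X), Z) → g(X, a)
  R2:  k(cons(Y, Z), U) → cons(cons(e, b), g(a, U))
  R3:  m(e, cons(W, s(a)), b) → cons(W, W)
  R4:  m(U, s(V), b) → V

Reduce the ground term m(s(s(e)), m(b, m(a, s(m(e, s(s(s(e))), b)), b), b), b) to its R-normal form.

1. m(s(s(e)), m(b, m(a, s(m(e, s(s(s(e))), b)), b), b), b)  →  m(s(s(e)), m(b, m(e, s(s(s(e))), b), b), b)   [R4 at 2.2]
2. m(s(s(e)), m(b, m(e, s(s(s(e))), b), b), b)  →  m(s(s(e)), m(b, s(s(e)), b), b)   [R4 at 2.2]
3. m(s(s(e)), m(b, s(s(e)), b), b)  →  m(s(s(e)), s(e), b)   [R4 at 2]
4. m(s(s(e)), s(e), b)  →  e   [R4 at ε]

e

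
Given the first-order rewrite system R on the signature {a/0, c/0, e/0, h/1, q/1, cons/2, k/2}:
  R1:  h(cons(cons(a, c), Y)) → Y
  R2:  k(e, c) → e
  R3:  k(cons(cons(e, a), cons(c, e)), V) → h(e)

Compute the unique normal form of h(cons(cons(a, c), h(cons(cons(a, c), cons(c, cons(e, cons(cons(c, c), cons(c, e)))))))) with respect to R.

1. h(cons(cons(a, c), h(cons(cons(a, c), cons(c, cons(e, cons(cons(c, c), cons(c, e))))))))  →  h(cons(cons(a, c), cons(c, cons(e, cons(cons(c, c), cons(c, e))))))   [R1 at ε]
2. h(cons(cons(a, c), cons(c, cons(e, cons(cons(c, c), cons(c, e))))))  →  cons(c, cons(e, cons(cons(c, c), cons(c, e))))   [R1 at ε]

cons(c, cons(e, cons(cons(c, c), cons(c, e))))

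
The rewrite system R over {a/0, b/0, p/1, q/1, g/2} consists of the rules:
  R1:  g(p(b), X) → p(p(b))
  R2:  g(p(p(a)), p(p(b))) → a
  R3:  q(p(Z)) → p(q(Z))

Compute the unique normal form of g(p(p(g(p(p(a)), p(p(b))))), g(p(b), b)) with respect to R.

1. g(p(p(g(p(p(a)), p(p(b))))), g(p(b), b))  →  g(p(p(a)), g(p(b), b))   [R2 at 1.1.1]
2. g(p(p(a)), g(p(b), b))  →  g(p(p(a)), p(p(b)))   [R1 at 2]
3. g(p(p(a)), p(p(b)))  →  a   [R2 at ε]

a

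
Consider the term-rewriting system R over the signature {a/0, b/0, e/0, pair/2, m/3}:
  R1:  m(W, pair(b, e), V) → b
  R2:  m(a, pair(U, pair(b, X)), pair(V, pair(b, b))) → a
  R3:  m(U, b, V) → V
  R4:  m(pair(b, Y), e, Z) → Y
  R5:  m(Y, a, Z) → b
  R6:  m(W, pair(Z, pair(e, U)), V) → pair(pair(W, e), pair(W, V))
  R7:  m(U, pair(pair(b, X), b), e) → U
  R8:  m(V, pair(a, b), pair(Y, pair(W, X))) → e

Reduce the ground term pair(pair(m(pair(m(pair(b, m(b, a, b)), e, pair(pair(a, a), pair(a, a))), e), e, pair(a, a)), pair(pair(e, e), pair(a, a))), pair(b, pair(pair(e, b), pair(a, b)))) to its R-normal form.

pair(pair(e, pair(pair(e, e), pair(a, a))), pair(b, pair(pair(e, b), pair(a, b))))

1. pair(pair(m(pair(m(pair(b, m(b, a, b)), e, pair(pair(a, a), pair(a, a))), e), e, pair(a, a)), pair(pair(e, e), pair(a, a))), pair(b, pair(pair(e, b), pair(a, b))))  →  pair(pair(m(pair(m(b, a, b), e), e, pair(a, a)), pair(pair(e, e), pair(a, a))), pair(b, pair(pair(e, b), pair(a, b))))   [R4 at 1.1.1.1]
2. pair(pair(m(pair(m(b, a, b), e), e, pair(a, a)), pair(pair(e, e), pair(a, a))), pair(b, pair(pair(e, b), pair(a, b))))  →  pair(pair(m(pair(b, e), e, pair(a, a)), pair(pair(e, e), pair(a, a))), pair(b, pair(pair(e, b), pair(a, b))))   [R5 at 1.1.1.1]
3. pair(pair(m(pair(b, e), e, pair(a, a)), pair(pair(e, e), pair(a, a))), pair(b, pair(pair(e, b), pair(a, b))))  →  pair(pair(e, pair(pair(e, e), pair(a, a))), pair(b, pair(pair(e, b), pair(a, b))))   [R4 at 1.1]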